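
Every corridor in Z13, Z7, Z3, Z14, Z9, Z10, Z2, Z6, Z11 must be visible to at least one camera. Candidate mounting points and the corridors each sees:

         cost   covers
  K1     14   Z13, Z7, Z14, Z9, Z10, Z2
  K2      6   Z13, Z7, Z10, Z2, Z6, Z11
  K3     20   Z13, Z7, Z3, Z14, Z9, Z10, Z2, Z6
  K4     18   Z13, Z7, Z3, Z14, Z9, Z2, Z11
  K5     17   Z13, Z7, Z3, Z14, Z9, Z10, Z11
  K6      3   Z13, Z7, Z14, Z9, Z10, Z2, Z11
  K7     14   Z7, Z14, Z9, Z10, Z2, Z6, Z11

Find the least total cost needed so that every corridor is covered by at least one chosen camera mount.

23

K2, K5 cover every corridor at cost 6 + 17 = 23.
Any cover uses at least 2 camera mounts; among all covering selections none totals below 23.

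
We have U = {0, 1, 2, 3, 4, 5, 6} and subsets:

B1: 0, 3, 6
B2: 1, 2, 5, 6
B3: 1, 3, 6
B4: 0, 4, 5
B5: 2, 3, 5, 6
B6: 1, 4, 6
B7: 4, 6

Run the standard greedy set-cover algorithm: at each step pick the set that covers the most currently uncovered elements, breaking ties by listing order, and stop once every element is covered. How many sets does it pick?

Pick 1: B2 covers 4 new elements (1, 2, 5, 6).
Pick 2: B1 covers 2 new elements (0, 3).
Pick 3: B4 covers 1 new elements (4).
Greedy uses 3 sets.

3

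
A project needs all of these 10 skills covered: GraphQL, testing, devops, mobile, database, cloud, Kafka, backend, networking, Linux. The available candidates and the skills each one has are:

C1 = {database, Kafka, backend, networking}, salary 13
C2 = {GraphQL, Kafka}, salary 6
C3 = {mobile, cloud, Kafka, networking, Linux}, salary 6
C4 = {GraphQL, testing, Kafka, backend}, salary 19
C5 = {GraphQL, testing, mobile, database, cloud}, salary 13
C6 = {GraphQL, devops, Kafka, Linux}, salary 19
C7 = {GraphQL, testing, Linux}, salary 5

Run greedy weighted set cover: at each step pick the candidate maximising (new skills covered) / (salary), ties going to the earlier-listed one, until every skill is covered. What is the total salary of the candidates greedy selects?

Pick 1: C3 adds 5 new (mobile, cloud, Kafka, networking, Linux) at salary 6 (ratio 5/6).
Pick 2: C7 adds 2 new (GraphQL, testing) at salary 5 (ratio 2/5).
Pick 3: C1 adds 2 new (database, backend) at salary 13 (ratio 2/13).
Pick 4: C6 adds 1 new (devops) at salary 19 (ratio 1/19).
Greedy total salary: 6 + 5 + 13 + 19 = 43.

43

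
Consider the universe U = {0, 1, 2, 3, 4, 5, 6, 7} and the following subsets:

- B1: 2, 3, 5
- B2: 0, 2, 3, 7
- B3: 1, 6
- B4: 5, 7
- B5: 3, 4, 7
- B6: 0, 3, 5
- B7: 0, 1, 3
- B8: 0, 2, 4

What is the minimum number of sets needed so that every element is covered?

4

B1, B2, B3, B5 together cover {0, 1, 2, 3, 4, 5, 6, 7} — every element.
No 3 of the 8 sets cover everything (all 56 triples fall short), so 4 is minimum.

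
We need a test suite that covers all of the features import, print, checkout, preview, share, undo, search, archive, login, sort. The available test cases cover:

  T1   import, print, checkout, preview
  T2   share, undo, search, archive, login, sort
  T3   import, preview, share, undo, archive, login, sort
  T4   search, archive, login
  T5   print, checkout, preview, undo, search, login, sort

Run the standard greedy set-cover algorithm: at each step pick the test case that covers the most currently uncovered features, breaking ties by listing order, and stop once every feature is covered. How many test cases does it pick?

Pick 1: T3 covers 7 new features (import, preview, share, undo, archive, login, sort).
Pick 2: T5 covers 3 new features (print, checkout, search).
Greedy uses 2 test cases.

2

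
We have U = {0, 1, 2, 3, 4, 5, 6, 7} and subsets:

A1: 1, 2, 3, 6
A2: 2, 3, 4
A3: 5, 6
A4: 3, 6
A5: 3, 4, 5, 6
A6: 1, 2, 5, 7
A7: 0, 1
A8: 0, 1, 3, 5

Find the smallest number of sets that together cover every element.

A5, A6, A7 together cover {0, 1, 2, 3, 4, 5, 6, 7} — every element.
No 2 of the 8 sets cover everything (all 28 pairs fall short), so 3 is minimum.
Greedy (largest uncovered first) would take A1, A5, A6, A7 — 4 sets — but 3 suffice.

3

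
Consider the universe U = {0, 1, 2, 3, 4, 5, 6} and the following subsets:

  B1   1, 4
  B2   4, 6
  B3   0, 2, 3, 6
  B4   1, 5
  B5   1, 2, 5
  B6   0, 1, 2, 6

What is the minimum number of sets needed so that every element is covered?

3

B1, B3, B4 together cover {0, 1, 2, 3, 4, 5, 6} — every element.
No 2 of the 6 sets cover everything (all 15 pairs fall short), so 3 is minimum.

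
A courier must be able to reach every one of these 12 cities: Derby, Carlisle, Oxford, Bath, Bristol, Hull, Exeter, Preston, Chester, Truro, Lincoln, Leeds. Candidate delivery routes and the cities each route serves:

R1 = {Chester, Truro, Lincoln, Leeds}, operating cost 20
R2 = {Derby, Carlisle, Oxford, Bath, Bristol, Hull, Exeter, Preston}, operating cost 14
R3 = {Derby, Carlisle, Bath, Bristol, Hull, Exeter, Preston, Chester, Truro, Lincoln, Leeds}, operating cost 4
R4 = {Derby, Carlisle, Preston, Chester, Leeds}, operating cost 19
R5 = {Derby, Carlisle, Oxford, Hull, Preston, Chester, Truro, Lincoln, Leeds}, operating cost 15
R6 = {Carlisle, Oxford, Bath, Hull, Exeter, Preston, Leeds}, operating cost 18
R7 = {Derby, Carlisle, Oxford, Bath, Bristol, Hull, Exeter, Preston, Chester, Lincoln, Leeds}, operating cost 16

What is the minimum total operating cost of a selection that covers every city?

18

R2, R3 cover every city at operating cost 14 + 4 = 18.
Any cover uses at least 2 routes; among all covering selections none totals below 18.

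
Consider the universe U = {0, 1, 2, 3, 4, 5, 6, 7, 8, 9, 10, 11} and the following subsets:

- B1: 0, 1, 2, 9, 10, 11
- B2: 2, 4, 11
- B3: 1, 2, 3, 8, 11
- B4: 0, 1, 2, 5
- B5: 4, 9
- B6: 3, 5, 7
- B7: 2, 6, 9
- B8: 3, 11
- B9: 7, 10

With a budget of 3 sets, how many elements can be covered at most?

10

Choosing B1, B2, B6 covers {0, 1, 2, 3, 4, 5, 7, 9, 10, 11} — 10 elements.
No choice of 3 sets does better; here 6, 8 are left uncovered.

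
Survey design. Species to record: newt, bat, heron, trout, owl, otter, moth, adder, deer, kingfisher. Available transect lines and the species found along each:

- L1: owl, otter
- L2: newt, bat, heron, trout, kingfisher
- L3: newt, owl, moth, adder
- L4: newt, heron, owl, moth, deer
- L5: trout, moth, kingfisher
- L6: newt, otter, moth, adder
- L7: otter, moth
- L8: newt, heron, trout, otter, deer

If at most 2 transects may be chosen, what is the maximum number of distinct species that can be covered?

8

Choosing L2, L3 covers {newt, bat, heron, trout, owl, moth, adder, kingfisher} — 8 species.
No choice of 2 transects does better; here otter, deer are left uncovered.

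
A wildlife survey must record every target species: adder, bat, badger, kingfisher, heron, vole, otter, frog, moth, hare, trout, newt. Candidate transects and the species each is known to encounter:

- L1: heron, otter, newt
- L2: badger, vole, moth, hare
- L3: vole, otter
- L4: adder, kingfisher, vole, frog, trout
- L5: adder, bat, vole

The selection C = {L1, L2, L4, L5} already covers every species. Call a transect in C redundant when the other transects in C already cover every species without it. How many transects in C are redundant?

Drop L1: heron, otter, newt uncovered — not redundant.
Drop L2: badger, moth, hare uncovered — not redundant.
Drop L4: kingfisher, frog, trout uncovered — not redundant.
Drop L5: bat uncovered — not redundant.
None of the transects in C is redundant.

0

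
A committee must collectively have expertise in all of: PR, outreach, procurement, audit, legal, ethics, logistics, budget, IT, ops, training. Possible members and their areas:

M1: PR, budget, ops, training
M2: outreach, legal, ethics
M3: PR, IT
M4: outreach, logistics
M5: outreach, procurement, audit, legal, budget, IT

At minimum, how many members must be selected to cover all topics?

M1, M2, M4, M5 together cover {PR, outreach, procurement, audit, legal, ethics, logistics, budget, IT, ops, training} — every topic.
No 3 of the 5 members cover everything (all 10 triples fall short), so 4 is minimum.

4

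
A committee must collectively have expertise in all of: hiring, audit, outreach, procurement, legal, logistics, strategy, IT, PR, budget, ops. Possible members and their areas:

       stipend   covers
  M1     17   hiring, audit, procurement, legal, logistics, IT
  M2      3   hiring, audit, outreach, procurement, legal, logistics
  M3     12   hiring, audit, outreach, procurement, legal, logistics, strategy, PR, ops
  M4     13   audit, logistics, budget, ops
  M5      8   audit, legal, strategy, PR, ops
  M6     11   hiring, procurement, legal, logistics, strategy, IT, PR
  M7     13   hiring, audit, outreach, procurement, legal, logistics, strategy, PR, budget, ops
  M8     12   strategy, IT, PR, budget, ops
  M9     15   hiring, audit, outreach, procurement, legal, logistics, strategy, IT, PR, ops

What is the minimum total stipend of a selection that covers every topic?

M2, M8 cover every topic at stipend 3 + 12 = 15.
Any cover uses at least 2 members; among all covering selections none totals below 15.

15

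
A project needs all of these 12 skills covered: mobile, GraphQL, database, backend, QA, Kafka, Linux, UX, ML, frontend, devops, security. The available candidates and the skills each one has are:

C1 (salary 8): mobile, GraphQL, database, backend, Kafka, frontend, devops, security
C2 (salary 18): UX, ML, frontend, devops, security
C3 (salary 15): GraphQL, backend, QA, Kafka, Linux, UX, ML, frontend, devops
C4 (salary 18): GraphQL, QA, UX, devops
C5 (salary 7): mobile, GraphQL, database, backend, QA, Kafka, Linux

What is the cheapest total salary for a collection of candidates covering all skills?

C1, C3 cover every skill at salary 8 + 15 = 23.
Any cover uses at least 2 candidates; among all covering selections none totals below 23.

23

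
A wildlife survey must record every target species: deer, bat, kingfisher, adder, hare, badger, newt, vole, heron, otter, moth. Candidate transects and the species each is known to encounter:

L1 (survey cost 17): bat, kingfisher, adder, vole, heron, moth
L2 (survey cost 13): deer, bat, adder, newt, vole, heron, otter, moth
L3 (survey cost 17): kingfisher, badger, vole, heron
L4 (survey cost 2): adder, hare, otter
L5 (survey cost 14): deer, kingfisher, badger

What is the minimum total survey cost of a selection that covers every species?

L2, L4, L5 cover every species at survey cost 13 + 2 + 14 = 29.
Any cover uses at least 3 transects; among all covering selections none totals below 29.

29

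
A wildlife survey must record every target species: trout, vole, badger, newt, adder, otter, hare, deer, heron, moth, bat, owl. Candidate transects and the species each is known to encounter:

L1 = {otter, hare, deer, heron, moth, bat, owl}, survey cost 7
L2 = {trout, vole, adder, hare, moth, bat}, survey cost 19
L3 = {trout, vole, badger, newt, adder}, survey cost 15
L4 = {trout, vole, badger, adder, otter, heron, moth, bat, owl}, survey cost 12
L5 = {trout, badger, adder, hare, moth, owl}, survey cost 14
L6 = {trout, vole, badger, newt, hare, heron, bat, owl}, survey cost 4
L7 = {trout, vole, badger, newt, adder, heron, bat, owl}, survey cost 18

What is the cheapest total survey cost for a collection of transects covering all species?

L1, L3 cover every species at survey cost 7 + 15 = 22.
Any cover uses at least 2 transects; among all covering selections none totals below 22.

22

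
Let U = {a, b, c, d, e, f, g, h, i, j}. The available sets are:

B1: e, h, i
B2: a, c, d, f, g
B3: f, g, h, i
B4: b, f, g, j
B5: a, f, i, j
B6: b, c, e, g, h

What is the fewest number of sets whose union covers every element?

B1, B2, B4 together cover {a, b, c, d, e, f, g, h, i, j} — every element.
No 2 of the 6 sets cover everything (all 15 pairs fall short), so 3 is minimum.

3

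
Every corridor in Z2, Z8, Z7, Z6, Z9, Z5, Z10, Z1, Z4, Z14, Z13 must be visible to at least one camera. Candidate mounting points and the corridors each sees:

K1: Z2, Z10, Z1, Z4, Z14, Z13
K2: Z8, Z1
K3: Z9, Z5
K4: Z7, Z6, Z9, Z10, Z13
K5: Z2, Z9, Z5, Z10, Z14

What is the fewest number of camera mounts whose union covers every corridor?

4

K1, K2, K3, K4 together cover {Z2, Z8, Z7, Z6, Z9, Z5, Z10, Z1, Z4, Z14, Z13} — every corridor.
No 3 of the 5 camera mounts cover everything (all 10 triples fall short), so 4 is minimum.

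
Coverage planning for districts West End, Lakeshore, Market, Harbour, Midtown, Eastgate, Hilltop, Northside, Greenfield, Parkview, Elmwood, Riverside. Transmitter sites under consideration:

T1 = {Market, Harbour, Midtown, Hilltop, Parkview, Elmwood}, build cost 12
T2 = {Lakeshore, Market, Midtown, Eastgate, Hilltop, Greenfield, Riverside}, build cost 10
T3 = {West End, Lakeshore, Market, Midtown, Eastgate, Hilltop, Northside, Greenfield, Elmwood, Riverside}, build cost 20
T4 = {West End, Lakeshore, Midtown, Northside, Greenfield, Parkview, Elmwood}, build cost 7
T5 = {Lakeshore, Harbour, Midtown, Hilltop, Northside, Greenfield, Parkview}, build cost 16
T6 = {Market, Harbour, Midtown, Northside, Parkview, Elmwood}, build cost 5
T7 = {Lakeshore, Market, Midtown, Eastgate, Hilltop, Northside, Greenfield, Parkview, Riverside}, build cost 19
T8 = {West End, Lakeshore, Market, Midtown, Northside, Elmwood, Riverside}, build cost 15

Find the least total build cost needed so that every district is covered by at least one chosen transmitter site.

22

T2, T4, T6 cover every district at build cost 10 + 7 + 5 = 22.
Any cover uses at least 2 transmitter sites; among all covering selections none totals below 22.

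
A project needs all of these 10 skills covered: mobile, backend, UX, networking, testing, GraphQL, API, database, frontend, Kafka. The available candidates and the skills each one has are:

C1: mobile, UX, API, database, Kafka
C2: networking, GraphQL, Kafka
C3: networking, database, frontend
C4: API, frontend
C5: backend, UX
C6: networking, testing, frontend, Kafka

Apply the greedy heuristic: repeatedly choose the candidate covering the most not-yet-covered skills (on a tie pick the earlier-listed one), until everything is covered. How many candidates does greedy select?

Pick 1: C1 covers 5 new skills (mobile, UX, API, database, Kafka).
Pick 2: C6 covers 3 new skills (networking, testing, frontend).
Pick 3: C2 covers 1 new skills (GraphQL).
Pick 4: C5 covers 1 new skills (backend).
Greedy uses 4 candidates.

4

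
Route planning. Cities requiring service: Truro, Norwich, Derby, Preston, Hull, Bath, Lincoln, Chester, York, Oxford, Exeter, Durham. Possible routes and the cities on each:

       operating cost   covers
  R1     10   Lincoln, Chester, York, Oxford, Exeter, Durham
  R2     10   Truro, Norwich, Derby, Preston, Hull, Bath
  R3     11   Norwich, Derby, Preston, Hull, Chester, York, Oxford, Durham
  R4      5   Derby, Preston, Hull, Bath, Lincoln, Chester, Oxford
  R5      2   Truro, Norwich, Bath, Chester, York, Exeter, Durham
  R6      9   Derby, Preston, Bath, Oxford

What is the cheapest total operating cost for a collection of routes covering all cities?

7

R4, R5 cover every city at operating cost 5 + 2 = 7.
Any cover uses at least 2 routes; among all covering selections none totals below 7.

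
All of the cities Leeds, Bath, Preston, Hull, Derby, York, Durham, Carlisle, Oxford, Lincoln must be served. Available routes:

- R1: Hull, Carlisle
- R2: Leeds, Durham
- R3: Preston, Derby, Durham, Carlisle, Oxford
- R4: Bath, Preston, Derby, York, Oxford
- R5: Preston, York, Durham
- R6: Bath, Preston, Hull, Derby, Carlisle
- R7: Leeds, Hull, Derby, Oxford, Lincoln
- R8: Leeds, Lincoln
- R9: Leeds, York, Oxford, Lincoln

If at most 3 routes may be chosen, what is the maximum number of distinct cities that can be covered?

Choosing R2, R6, R9 covers {Leeds, Bath, Preston, Hull, Derby, York, Durham, Carlisle, Oxford, Lincoln} — 10 cities.
That is all 10 cities.

10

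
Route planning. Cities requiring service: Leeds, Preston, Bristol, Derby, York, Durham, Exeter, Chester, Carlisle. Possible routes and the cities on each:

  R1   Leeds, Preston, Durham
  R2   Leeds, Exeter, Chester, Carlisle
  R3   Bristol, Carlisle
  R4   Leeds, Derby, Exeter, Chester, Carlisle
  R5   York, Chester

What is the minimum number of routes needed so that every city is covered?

4

R1, R3, R4, R5 together cover {Leeds, Preston, Bristol, Derby, York, Durham, Exeter, Chester, Carlisle} — every city.
No 3 of the 5 routes cover everything (all 10 triples fall short), so 4 is minimum.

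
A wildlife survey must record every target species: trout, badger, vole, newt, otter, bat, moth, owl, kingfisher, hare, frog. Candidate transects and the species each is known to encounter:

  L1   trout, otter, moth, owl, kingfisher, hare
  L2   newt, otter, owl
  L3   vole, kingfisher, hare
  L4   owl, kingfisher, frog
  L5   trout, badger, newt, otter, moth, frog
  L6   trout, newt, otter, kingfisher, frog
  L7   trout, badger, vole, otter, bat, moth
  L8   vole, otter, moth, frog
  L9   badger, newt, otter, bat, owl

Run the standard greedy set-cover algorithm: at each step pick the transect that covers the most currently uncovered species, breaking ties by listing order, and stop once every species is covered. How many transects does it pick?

3

Pick 1: L1 covers 6 new species (trout, otter, moth, owl, kingfisher, hare).
Pick 2: L5 covers 3 new species (badger, newt, frog).
Pick 3: L7 covers 2 new species (vole, bat).
Greedy uses 3 transects.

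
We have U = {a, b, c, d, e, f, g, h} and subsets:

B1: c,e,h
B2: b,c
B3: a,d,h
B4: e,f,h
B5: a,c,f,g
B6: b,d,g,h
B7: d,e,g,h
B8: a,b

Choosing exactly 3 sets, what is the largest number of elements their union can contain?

8

Choosing B1, B5, B6 covers {a, b, c, d, e, f, g, h} — 8 elements.
That is all 8 elements.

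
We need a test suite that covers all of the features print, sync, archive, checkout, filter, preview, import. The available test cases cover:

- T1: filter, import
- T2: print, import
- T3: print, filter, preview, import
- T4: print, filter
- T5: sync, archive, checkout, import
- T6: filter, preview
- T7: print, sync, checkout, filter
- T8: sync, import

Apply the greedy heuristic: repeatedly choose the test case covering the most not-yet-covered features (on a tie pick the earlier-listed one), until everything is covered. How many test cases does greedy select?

Pick 1: T3 covers 4 new features (print, filter, preview, import).
Pick 2: T5 covers 3 new features (sync, archive, checkout).
Greedy uses 2 test cases.

2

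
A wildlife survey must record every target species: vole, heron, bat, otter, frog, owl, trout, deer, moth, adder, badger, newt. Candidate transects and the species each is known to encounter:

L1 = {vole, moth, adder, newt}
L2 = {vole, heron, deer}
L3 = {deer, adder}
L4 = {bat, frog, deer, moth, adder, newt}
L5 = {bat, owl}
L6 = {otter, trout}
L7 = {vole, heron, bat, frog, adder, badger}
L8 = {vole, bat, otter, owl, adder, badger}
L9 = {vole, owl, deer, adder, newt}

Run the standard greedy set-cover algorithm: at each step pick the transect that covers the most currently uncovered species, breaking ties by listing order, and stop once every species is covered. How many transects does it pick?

Pick 1: L4 covers 6 new species (bat, frog, deer, moth, adder, newt).
Pick 2: L8 covers 4 new species (vole, otter, owl, badger).
Pick 3: L2 covers 1 new species (heron).
Pick 4: L6 covers 1 new species (trout).
Greedy uses 4 transects.

4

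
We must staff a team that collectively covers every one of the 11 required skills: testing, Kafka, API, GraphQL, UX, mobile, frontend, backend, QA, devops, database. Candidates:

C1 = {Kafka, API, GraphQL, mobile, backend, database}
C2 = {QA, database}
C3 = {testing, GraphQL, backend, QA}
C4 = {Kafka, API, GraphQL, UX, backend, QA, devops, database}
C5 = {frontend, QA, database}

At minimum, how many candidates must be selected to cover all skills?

4

C1, C3, C4, C5 together cover {testing, Kafka, API, GraphQL, UX, mobile, frontend, backend, QA, devops, database} — every skill.
No 3 of the 5 candidates cover everything (all 10 triples fall short), so 4 is minimum.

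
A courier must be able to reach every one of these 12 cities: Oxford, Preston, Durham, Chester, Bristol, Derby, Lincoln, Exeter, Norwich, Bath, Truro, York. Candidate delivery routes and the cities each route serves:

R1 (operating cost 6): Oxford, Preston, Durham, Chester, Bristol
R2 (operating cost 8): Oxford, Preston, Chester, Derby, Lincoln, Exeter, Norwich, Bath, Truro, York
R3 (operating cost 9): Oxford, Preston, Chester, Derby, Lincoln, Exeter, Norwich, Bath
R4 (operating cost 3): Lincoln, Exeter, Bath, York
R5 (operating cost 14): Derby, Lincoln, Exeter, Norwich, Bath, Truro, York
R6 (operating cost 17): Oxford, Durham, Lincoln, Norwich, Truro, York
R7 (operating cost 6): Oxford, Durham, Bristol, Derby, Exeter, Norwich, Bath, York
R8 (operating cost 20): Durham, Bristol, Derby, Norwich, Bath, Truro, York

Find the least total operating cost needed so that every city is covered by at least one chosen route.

R1, R2 cover every city at operating cost 6 + 8 = 14.
Any cover uses at least 2 routes; among all covering selections none totals below 14.

14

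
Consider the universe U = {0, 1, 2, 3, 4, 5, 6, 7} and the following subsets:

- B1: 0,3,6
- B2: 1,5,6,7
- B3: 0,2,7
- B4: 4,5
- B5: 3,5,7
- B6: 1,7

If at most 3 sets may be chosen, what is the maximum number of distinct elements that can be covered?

7

Choosing B1, B2, B3 covers {0, 1, 2, 3, 5, 6, 7} — 7 elements.
No choice of 3 sets does better; here 4 is left uncovered.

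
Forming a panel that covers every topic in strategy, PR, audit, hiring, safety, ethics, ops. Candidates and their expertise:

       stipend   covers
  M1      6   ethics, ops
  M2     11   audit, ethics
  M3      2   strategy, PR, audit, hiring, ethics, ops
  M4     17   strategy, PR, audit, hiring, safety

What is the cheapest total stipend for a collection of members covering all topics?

M3, M4 cover every topic at stipend 2 + 17 = 19.
Any cover uses at least 2 members; among all covering selections none totals below 19.

19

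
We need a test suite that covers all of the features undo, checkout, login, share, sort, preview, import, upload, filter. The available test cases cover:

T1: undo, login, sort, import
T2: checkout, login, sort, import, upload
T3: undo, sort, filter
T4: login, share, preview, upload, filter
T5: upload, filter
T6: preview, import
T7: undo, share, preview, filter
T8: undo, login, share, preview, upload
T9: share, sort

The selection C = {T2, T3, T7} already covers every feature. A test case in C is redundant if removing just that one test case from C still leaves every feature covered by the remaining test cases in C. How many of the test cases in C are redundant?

Drop T2: checkout, login, import, upload uncovered — not redundant.
Drop T3: the rest still cover every feature — redundant.
Drop T7: share, preview uncovered — not redundant.
1 redundant: T3.

1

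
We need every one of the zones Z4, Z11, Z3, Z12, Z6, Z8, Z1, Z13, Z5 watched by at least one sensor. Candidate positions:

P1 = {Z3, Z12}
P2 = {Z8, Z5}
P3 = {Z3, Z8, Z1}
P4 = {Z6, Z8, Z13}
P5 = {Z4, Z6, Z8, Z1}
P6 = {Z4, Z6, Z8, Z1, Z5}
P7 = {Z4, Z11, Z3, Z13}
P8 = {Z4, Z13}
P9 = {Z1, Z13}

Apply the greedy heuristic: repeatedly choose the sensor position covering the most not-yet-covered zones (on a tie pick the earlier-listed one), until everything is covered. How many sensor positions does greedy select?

Pick 1: P6 covers 5 new zones (Z4, Z6, Z8, Z1, Z5).
Pick 2: P7 covers 3 new zones (Z11, Z3, Z13).
Pick 3: P1 covers 1 new zones (Z12).
Greedy uses 3 sensor positions.

3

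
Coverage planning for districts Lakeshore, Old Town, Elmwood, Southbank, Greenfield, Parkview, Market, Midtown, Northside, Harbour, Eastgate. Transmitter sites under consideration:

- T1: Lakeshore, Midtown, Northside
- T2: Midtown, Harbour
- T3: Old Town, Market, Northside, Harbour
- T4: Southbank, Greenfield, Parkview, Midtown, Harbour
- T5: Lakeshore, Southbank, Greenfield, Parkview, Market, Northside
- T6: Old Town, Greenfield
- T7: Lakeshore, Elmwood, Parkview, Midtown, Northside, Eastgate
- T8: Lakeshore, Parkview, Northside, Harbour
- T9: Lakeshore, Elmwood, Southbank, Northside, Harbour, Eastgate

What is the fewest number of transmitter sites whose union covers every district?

T3, T4, T7 together cover {Lakeshore, Old Town, Elmwood, Southbank, Greenfield, Parkview, Market, Midtown, Northside, Harbour, Eastgate} — every district.
No 2 of the 9 transmitter sites cover everything (all 36 pairs fall short), so 3 is minimum.

3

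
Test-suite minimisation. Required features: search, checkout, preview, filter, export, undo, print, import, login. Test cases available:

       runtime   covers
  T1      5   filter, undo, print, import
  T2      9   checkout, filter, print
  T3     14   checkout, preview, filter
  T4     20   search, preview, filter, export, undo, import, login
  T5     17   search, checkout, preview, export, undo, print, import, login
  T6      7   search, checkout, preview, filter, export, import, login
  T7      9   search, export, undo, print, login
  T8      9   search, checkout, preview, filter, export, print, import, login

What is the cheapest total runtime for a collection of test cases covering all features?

T1, T6 cover every feature at runtime 5 + 7 = 12.
Any cover uses at least 2 test cases; among all covering selections none totals below 12.

12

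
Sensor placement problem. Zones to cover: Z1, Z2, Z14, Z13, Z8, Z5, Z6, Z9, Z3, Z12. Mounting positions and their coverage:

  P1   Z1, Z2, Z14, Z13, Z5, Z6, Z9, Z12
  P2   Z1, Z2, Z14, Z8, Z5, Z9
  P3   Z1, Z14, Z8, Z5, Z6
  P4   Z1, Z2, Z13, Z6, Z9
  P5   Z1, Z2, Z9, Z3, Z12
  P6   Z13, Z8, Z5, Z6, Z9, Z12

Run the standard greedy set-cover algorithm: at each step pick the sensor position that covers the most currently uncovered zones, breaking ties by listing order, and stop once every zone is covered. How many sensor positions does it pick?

3

Pick 1: P1 covers 8 new zones (Z1, Z2, Z14, Z13, Z5, Z6, Z9, Z12).
Pick 2: P2 covers 1 new zones (Z8).
Pick 3: P5 covers 1 new zones (Z3).
Greedy uses 3 sensor positions.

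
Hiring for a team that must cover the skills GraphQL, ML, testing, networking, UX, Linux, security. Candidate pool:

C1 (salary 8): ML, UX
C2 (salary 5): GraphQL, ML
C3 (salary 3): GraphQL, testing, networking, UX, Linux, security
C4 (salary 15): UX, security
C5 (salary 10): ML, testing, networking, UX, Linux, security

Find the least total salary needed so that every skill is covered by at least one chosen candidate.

C2, C3 cover every skill at salary 5 + 3 = 8.
Any cover uses at least 2 candidates; among all covering selections none totals below 8.

8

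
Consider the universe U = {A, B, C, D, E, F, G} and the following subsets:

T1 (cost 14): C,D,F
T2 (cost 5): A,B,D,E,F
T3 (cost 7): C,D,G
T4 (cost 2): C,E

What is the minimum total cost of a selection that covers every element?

12

T2, T3 cover every element at cost 5 + 7 = 12.
Any cover uses at least 2 sets; among all covering selections none totals below 12.
Greedy by coverage-per-cost would pick T2, T4, T3 for 14 — worse than the optimum 12.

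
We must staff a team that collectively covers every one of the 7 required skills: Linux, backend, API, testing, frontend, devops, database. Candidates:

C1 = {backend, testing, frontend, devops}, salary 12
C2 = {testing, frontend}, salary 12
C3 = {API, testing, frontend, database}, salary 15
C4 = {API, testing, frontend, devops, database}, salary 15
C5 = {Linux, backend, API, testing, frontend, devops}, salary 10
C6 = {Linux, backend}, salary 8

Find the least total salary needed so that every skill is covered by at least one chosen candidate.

23

C4, C6 cover every skill at salary 15 + 8 = 23.
Any cover uses at least 2 candidates; among all covering selections none totals below 23.
Greedy by coverage-per-salary would pick C5, C3 for 25 — worse than the optimum 23.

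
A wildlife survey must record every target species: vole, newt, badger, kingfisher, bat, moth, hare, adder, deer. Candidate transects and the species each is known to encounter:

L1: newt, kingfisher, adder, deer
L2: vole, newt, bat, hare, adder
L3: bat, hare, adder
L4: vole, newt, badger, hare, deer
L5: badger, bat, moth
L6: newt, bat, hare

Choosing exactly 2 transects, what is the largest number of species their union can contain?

Choosing L1, L2 covers {vole, newt, kingfisher, bat, hare, adder, deer} — 7 species.
No choice of 2 transects does better; here badger, moth are left uncovered.

7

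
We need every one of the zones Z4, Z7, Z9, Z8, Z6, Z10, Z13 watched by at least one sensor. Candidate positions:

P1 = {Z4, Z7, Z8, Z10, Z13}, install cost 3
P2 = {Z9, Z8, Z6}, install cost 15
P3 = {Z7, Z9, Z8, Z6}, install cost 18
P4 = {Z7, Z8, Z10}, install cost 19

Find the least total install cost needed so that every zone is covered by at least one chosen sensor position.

P1, P2 cover every zone at install cost 3 + 15 = 18.
Any cover uses at least 2 sensor positions; among all covering selections none totals below 18.

18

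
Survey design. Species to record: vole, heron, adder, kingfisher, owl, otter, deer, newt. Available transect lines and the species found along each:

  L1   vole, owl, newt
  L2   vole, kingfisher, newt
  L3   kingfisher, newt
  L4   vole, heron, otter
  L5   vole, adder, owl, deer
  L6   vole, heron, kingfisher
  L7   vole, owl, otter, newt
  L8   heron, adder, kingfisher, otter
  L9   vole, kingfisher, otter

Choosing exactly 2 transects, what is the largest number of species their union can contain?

7

Choosing L1, L8 covers {vole, heron, adder, kingfisher, owl, otter, newt} — 7 species.
No choice of 2 transects does better; here deer is left uncovered.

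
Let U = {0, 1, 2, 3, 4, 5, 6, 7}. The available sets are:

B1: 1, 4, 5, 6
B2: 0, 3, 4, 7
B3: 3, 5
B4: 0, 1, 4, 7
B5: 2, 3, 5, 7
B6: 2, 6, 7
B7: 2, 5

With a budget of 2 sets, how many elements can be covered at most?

Choosing B1, B2 covers {0, 1, 3, 4, 5, 6, 7} — 7 elements.
No choice of 2 sets does better; here 2 is left uncovered.

7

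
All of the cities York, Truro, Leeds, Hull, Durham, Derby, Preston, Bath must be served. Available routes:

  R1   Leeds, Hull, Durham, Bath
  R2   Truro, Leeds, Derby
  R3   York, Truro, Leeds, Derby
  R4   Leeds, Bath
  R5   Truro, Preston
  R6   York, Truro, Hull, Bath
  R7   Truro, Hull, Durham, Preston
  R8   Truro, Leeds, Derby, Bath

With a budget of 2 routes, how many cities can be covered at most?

7

Choosing R1, R3 covers {York, Truro, Leeds, Hull, Durham, Derby, Bath} — 7 cities.
No choice of 2 routes does better; here Preston is left uncovered.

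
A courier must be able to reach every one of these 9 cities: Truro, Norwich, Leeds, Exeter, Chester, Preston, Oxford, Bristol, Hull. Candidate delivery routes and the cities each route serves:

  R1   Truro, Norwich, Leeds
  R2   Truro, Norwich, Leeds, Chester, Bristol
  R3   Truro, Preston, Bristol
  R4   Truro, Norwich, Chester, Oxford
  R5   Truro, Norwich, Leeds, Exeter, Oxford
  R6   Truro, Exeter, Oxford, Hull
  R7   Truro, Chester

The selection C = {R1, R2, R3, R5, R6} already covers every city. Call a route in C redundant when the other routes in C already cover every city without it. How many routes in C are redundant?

2

Drop R1: the rest still cover every city — redundant.
Drop R2: Chester uncovered — not redundant.
Drop R3: Preston uncovered — not redundant.
Drop R5: the rest still cover every city — redundant.
Drop R6: Hull uncovered — not redundant.
2 redundant: R1, R5.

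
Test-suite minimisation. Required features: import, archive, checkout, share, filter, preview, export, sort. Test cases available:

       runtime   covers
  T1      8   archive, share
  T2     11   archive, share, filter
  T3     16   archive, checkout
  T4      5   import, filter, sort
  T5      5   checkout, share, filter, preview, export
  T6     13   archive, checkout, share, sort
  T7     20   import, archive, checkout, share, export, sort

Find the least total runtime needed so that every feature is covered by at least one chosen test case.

T1, T4, T5 cover every feature at runtime 8 + 5 + 5 = 18.
Any cover uses at least 2 test cases; among all covering selections none totals below 18.

18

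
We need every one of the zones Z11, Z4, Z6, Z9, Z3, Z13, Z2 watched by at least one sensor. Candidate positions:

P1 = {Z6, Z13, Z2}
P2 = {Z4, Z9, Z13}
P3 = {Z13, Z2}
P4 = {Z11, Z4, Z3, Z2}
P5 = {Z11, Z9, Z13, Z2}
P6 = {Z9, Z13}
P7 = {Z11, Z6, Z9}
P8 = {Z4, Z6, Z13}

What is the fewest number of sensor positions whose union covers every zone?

P1, P2, P4 together cover {Z11, Z4, Z6, Z9, Z3, Z13, Z2} — every zone.
No 2 of the 8 sensor positions cover everything (all 28 pairs fall short), so 3 is minimum.

3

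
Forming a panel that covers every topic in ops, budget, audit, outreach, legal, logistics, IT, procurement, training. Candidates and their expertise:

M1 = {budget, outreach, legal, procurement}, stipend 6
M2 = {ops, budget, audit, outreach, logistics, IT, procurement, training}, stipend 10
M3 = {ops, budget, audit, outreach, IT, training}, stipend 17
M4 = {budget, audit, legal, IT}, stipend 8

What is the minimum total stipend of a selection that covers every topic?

16

M1, M2 cover every topic at stipend 6 + 10 = 16.
Any cover uses at least 2 members; among all covering selections none totals below 16.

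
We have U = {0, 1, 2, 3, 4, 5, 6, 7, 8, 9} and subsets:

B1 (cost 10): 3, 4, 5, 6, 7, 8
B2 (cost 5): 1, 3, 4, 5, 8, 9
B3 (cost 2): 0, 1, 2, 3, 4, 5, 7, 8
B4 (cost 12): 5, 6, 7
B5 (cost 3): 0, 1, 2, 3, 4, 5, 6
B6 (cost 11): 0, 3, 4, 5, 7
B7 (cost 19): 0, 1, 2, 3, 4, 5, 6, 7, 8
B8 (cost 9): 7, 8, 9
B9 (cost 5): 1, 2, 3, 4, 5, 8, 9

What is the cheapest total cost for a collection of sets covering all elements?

10

B2, B3, B5 cover every element at cost 5 + 2 + 3 = 10.
Any cover uses at least 2 sets; among all covering selections none totals below 10.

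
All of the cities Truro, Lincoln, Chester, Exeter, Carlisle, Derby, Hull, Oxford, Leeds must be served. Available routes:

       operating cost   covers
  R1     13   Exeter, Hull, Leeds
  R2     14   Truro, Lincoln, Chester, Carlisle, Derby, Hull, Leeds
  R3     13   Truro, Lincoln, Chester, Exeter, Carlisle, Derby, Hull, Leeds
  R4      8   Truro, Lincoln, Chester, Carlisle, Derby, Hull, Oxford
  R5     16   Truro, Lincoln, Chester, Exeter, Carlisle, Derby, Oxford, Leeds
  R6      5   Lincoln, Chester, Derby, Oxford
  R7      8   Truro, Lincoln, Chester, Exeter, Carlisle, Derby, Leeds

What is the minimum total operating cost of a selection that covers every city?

16

R4, R7 cover every city at operating cost 8 + 8 = 16.
Any cover uses at least 2 routes; among all covering selections none totals below 16.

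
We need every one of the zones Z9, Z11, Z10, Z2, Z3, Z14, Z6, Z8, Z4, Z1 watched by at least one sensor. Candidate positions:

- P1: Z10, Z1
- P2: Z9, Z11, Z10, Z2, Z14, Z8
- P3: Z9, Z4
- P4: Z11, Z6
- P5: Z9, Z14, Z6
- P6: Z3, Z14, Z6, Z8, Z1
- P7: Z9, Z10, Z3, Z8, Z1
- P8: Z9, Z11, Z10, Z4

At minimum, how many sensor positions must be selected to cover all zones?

P2, P3, P6 together cover {Z9, Z11, Z10, Z2, Z3, Z14, Z6, Z8, Z4, Z1} — every zone.
No 2 of the 8 sensor positions cover everything (all 28 pairs fall short), so 3 is minimum.

3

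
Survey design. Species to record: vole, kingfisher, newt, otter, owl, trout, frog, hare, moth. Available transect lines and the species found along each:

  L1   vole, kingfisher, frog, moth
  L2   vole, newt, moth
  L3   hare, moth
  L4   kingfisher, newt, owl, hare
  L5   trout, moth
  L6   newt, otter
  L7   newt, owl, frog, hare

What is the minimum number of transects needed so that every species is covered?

L1, L4, L5, L6 together cover {vole, kingfisher, newt, otter, owl, trout, frog, hare, moth} — every species.
No 3 of the 7 transects cover everything (all 35 triples fall short), so 4 is minimum.

4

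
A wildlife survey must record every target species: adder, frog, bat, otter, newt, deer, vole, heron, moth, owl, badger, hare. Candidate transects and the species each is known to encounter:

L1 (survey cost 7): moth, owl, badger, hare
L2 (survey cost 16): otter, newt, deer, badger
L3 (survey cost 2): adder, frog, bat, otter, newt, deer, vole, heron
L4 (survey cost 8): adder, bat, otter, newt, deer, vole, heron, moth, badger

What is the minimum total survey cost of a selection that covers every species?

9

L1, L3 cover every species at survey cost 7 + 2 = 9.
Any cover uses at least 2 transects; among all covering selections none totals below 9.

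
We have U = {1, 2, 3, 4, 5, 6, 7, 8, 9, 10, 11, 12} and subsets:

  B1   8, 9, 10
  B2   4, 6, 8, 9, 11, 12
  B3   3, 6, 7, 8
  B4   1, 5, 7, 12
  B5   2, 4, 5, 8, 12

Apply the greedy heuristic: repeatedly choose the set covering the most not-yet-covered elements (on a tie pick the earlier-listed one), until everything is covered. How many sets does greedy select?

5

Pick 1: B2 covers 6 new elements (4, 6, 8, 9, 11, 12).
Pick 2: B4 covers 3 new elements (1, 5, 7).
Pick 3: B1 covers 1 new elements (10).
Pick 4: B3 covers 1 new elements (3).
Pick 5: B5 covers 1 new elements (2).
Greedy uses 5 sets.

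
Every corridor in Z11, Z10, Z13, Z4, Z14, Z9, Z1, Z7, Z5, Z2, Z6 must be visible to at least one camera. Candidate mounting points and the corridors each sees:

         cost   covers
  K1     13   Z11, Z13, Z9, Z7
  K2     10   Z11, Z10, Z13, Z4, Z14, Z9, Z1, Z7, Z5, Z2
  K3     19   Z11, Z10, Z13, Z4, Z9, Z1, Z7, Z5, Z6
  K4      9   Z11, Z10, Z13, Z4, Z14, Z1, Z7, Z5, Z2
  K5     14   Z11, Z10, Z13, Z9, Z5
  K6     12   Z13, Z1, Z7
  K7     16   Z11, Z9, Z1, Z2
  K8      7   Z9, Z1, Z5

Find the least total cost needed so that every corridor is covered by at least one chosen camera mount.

K3, K4 cover every corridor at cost 19 + 9 = 28.
Any cover uses at least 2 camera mounts; among all covering selections none totals below 28.
Greedy by coverage-per-cost would pick K2, K3 for 29 — worse than the optimum 28.

28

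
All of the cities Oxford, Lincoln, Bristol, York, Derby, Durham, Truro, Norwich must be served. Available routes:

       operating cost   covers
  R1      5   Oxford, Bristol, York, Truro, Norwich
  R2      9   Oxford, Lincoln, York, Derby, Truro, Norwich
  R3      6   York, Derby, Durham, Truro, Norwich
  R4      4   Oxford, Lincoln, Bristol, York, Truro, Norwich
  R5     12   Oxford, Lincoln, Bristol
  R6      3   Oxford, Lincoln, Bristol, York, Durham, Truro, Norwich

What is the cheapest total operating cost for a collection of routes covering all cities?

9

R3, R6 cover every city at operating cost 6 + 3 = 9.
Any cover uses at least 2 routes; among all covering selections none totals below 9.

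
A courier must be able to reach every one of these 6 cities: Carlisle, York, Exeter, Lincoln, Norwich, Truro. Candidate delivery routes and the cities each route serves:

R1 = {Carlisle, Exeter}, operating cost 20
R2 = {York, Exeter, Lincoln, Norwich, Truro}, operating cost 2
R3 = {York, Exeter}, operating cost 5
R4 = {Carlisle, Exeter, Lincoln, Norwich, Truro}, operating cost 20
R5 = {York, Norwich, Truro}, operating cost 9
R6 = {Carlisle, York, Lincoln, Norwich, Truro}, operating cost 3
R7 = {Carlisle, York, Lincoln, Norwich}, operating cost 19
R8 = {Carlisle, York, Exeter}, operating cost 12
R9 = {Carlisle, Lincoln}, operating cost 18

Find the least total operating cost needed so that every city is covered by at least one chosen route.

R2, R6 cover every city at operating cost 2 + 3 = 5.
Any cover uses at least 2 routes; among all covering selections none totals below 5.

5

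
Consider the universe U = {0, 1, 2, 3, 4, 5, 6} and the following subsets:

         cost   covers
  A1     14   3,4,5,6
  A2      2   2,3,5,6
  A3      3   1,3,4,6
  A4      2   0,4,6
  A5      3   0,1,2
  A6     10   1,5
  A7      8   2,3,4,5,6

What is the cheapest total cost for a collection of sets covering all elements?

A2, A3, A4 cover every element at cost 2 + 3 + 2 = 7.
Any cover uses at least 2 sets; among all covering selections none totals below 7.

7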